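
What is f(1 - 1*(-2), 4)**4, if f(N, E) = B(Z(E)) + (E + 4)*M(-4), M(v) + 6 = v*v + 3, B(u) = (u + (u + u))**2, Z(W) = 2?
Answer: 384160000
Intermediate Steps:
B(u) = 9*u**2 (B(u) = (u + 2*u)**2 = (3*u)**2 = 9*u**2)
M(v) = -3 + v**2 (M(v) = -6 + (v*v + 3) = -6 + (v**2 + 3) = -6 + (3 + v**2) = -3 + v**2)
f(N, E) = 88 + 13*E (f(N, E) = 9*2**2 + (E + 4)*(-3 + (-4)**2) = 9*4 + (4 + E)*(-3 + 16) = 36 + (4 + E)*13 = 36 + (52 + 13*E) = 88 + 13*E)
f(1 - 1*(-2), 4)**4 = (88 + 13*4)**4 = (88 + 52)**4 = 140**4 = 384160000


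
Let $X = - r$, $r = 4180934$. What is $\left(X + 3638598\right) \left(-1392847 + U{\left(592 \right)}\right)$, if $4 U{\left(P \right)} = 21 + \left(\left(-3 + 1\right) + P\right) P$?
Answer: $708031443808$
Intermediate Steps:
$X = -4180934$ ($X = \left(-1\right) 4180934 = -4180934$)
$U{\left(P \right)} = \frac{21}{4} + \frac{P \left(-2 + P\right)}{4}$ ($U{\left(P \right)} = \frac{21 + \left(\left(-3 + 1\right) + P\right) P}{4} = \frac{21 + \left(-2 + P\right) P}{4} = \frac{21 + P \left(-2 + P\right)}{4} = \frac{21}{4} + \frac{P \left(-2 + P\right)}{4}$)
$\left(X + 3638598\right) \left(-1392847 + U{\left(592 \right)}\right) = \left(-4180934 + 3638598\right) \left(-1392847 + \left(\frac{21}{4} - 296 + \frac{592^{2}}{4}\right)\right) = - 542336 \left(-1392847 + \left(\frac{21}{4} - 296 + \frac{1}{4} \cdot 350464\right)\right) = - 542336 \left(-1392847 + \left(\frac{21}{4} - 296 + 87616\right)\right) = - 542336 \left(-1392847 + \frac{349301}{4}\right) = \left(-542336\right) \left(- \frac{5222087}{4}\right) = 708031443808$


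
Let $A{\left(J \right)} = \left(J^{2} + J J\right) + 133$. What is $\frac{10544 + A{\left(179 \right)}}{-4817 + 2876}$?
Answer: $- \frac{74759}{1941} \approx -38.516$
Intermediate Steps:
$A{\left(J \right)} = 133 + 2 J^{2}$ ($A{\left(J \right)} = \left(J^{2} + J^{2}\right) + 133 = 2 J^{2} + 133 = 133 + 2 J^{2}$)
$\frac{10544 + A{\left(179 \right)}}{-4817 + 2876} = \frac{10544 + \left(133 + 2 \cdot 179^{2}\right)}{-4817 + 2876} = \frac{10544 + \left(133 + 2 \cdot 32041\right)}{-1941} = \left(10544 + \left(133 + 64082\right)\right) \left(- \frac{1}{1941}\right) = \left(10544 + 64215\right) \left(- \frac{1}{1941}\right) = 74759 \left(- \frac{1}{1941}\right) = - \frac{74759}{1941}$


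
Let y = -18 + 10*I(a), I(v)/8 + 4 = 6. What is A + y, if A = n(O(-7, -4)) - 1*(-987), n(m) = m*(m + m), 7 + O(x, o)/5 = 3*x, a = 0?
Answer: 40329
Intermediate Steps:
I(v) = 16 (I(v) = -32 + 8*6 = -32 + 48 = 16)
O(x, o) = -35 + 15*x (O(x, o) = -35 + 5*(3*x) = -35 + 15*x)
n(m) = 2*m² (n(m) = m*(2*m) = 2*m²)
y = 142 (y = -18 + 10*16 = -18 + 160 = 142)
A = 40187 (A = 2*(-35 + 15*(-7))² - 1*(-987) = 2*(-35 - 105)² + 987 = 2*(-140)² + 987 = 2*19600 + 987 = 39200 + 987 = 40187)
A + y = 40187 + 142 = 40329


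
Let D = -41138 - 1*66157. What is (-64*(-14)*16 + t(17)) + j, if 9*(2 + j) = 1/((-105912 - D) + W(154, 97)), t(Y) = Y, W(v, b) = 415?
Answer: 232227883/16182 ≈ 14351.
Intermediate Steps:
D = -107295 (D = -41138 - 66157 = -107295)
j = -32363/16182 (j = -2 + 1/(9*((-105912 - 1*(-107295)) + 415)) = -2 + 1/(9*((-105912 + 107295) + 415)) = -2 + 1/(9*(1383 + 415)) = -2 + (1/9)/1798 = -2 + (1/9)*(1/1798) = -2 + 1/16182 = -32363/16182 ≈ -1.9999)
(-64*(-14)*16 + t(17)) + j = (-64*(-14)*16 + 17) - 32363/16182 = (896*16 + 17) - 32363/16182 = (14336 + 17) - 32363/16182 = 14353 - 32363/16182 = 232227883/16182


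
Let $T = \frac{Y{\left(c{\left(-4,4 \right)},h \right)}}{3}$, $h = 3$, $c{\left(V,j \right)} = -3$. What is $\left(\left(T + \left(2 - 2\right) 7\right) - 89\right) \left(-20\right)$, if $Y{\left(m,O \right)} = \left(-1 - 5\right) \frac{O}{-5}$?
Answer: $1756$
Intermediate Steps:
$Y{\left(m,O \right)} = \frac{6 O}{5}$ ($Y{\left(m,O \right)} = - 6 O \left(- \frac{1}{5}\right) = - 6 \left(- \frac{O}{5}\right) = \frac{6 O}{5}$)
$T = \frac{6}{5}$ ($T = \frac{\frac{6}{5} \cdot 3}{3} = \frac{18}{5} \cdot \frac{1}{3} = \frac{6}{5} \approx 1.2$)
$\left(\left(T + \left(2 - 2\right) 7\right) - 89\right) \left(-20\right) = \left(\left(\frac{6}{5} + \left(2 - 2\right) 7\right) - 89\right) \left(-20\right) = \left(\left(\frac{6}{5} + 0 \cdot 7\right) - 89\right) \left(-20\right) = \left(\left(\frac{6}{5} + 0\right) - 89\right) \left(-20\right) = \left(\frac{6}{5} - 89\right) \left(-20\right) = \left(- \frac{439}{5}\right) \left(-20\right) = 1756$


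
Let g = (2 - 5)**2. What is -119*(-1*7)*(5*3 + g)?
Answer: 19992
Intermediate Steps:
g = 9 (g = (-3)**2 = 9)
-119*(-1*7)*(5*3 + g) = -119*(-1*7)*(5*3 + 9) = -(-833)*(15 + 9) = -(-833)*24 = -119*(-168) = 19992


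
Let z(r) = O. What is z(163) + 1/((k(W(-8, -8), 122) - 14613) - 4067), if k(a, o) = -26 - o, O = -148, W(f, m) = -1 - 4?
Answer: -2786545/18828 ≈ -148.00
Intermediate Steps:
W(f, m) = -5
z(r) = -148
z(163) + 1/((k(W(-8, -8), 122) - 14613) - 4067) = -148 + 1/(((-26 - 1*122) - 14613) - 4067) = -148 + 1/(((-26 - 122) - 14613) - 4067) = -148 + 1/((-148 - 14613) - 4067) = -148 + 1/(-14761 - 4067) = -148 + 1/(-18828) = -148 - 1/18828 = -2786545/18828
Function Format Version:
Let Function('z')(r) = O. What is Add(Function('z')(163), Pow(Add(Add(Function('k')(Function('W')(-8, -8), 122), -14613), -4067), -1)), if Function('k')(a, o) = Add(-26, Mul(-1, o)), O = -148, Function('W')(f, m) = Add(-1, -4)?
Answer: Rational(-2786545, 18828) ≈ -148.00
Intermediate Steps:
Function('W')(f, m) = -5
Function('z')(r) = -148
Add(Function('z')(163), Pow(Add(Add(Function('k')(Function('W')(-8, -8), 122), -14613), -4067), -1)) = Add(-148, Pow(Add(Add(Add(-26, Mul(-1, 122)), -14613), -4067), -1)) = Add(-148, Pow(Add(Add(Add(-26, -122), -14613), -4067), -1)) = Add(-148, Pow(Add(Add(-148, -14613), -4067), -1)) = Add(-148, Pow(Add(-14761, -4067), -1)) = Add(-148, Pow(-18828, -1)) = Add(-148, Rational(-1, 18828)) = Rational(-2786545, 18828)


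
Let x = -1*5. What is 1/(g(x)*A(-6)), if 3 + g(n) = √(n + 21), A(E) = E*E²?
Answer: -1/216 ≈ -0.0046296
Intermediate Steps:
A(E) = E³
x = -5
g(n) = -3 + √(21 + n) (g(n) = -3 + √(n + 21) = -3 + √(21 + n))
1/(g(x)*A(-6)) = 1/((-3 + √(21 - 5))*(-6)³) = 1/((-3 + √16)*(-216)) = 1/((-3 + 4)*(-216)) = 1/(1*(-216)) = 1/(-216) = -1/216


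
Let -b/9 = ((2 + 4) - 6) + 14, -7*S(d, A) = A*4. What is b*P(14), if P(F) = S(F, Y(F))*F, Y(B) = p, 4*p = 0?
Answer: 0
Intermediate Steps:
p = 0 (p = (1/4)*0 = 0)
Y(B) = 0
S(d, A) = -4*A/7 (S(d, A) = -A*4/7 = -4*A/7)
P(F) = 0 (P(F) = (-4/7*0)*F = 0*F = 0)
b = -126 (b = -9*(((2 + 4) - 6) + 14) = -9*((6 - 6) + 14) = -9*(0 + 14) = -9*14 = -126)
b*P(14) = -126*0 = 0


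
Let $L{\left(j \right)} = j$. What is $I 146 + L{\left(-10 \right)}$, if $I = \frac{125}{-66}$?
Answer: $- \frac{9455}{33} \approx -286.52$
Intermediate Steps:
$I = - \frac{125}{66}$ ($I = 125 \left(- \frac{1}{66}\right) = - \frac{125}{66} \approx -1.8939$)
$I 146 + L{\left(-10 \right)} = \left(- \frac{125}{66}\right) 146 - 10 = - \frac{9125}{33} - 10 = - \frac{9455}{33}$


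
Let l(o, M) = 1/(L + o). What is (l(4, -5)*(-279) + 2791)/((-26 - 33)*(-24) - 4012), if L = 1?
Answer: -3419/3245 ≈ -1.0536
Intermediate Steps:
l(o, M) = 1/(1 + o)
(l(4, -5)*(-279) + 2791)/((-26 - 33)*(-24) - 4012) = (-279/(1 + 4) + 2791)/((-26 - 33)*(-24) - 4012) = (-279/5 + 2791)/(-59*(-24) - 4012) = ((⅕)*(-279) + 2791)/(1416 - 4012) = (-279/5 + 2791)/(-2596) = (13676/5)*(-1/2596) = -3419/3245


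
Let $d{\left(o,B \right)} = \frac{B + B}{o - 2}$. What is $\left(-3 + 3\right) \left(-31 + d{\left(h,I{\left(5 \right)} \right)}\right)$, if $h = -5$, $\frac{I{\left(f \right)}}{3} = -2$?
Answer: $0$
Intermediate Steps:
$I{\left(f \right)} = -6$ ($I{\left(f \right)} = 3 \left(-2\right) = -6$)
$d{\left(o,B \right)} = \frac{2 B}{-2 + o}$
$\left(-3 + 3\right) \left(-31 + d{\left(h,I{\left(5 \right)} \right)}\right) = \left(-3 + 3\right) \left(-31 + 2 \left(-6\right) \frac{1}{-2 - 5}\right) = 0 \left(-31 + 2 \left(-6\right) \frac{1}{-7}\right) = 0 \left(-31 + 2 \left(-6\right) \left(- \frac{1}{7}\right)\right) = 0 \left(-31 + \frac{12}{7}\right) = 0 \left(- \frac{205}{7}\right) = 0$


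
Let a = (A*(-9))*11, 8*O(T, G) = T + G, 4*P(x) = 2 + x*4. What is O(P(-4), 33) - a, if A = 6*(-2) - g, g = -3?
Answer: -14197/16 ≈ -887.31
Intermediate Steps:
P(x) = ½ + x (P(x) = (2 + x*4)/4 = (2 + 4*x)/4 = ½ + x)
A = -9 (A = 6*(-2) - 1*(-3) = -12 + 3 = -9)
O(T, G) = G/8 + T/8 (O(T, G) = (T + G)/8 = (G + T)/8 = G/8 + T/8)
a = 891 (a = -9*(-9)*11 = 81*11 = 891)
O(P(-4), 33) - a = ((⅛)*33 + (½ - 4)/8) - 1*891 = (33/8 + (⅛)*(-7/2)) - 891 = (33/8 - 7/16) - 891 = 59/16 - 891 = -14197/16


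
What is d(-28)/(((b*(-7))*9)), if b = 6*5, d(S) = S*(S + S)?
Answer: -112/135 ≈ -0.82963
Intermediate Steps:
d(S) = 2*S² (d(S) = S*(2*S) = 2*S²)
b = 30
d(-28)/(((b*(-7))*9)) = (2*(-28)²)/(((30*(-7))*9)) = (2*784)/((-210*9)) = 1568/(-1890) = 1568*(-1/1890) = -112/135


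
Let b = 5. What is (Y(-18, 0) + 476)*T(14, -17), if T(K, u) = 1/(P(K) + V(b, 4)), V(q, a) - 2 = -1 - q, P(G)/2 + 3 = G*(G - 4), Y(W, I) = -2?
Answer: 79/45 ≈ 1.7556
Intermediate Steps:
P(G) = -6 + 2*G*(-4 + G) (P(G) = -6 + 2*(G*(G - 4)) = -6 + 2*(G*(-4 + G)) = -6 + 2*G*(-4 + G))
V(q, a) = 1 - q (V(q, a) = 2 + (-1 - q) = 1 - q)
T(K, u) = 1/(-10 - 8*K + 2*K²) (T(K, u) = 1/((-6 - 8*K + 2*K²) + (1 - 1*5)) = 1/((-6 - 8*K + 2*K²) + (1 - 5)) = 1/((-6 - 8*K + 2*K²) - 4) = 1/(-10 - 8*K + 2*K²))
(Y(-18, 0) + 476)*T(14, -17) = (-2 + 476)*(1/(2*(-5 + 14² - 4*14))) = 474*(1/(2*(-5 + 196 - 56))) = 474*((½)/135) = 474*((½)*(1/135)) = 474*(1/270) = 79/45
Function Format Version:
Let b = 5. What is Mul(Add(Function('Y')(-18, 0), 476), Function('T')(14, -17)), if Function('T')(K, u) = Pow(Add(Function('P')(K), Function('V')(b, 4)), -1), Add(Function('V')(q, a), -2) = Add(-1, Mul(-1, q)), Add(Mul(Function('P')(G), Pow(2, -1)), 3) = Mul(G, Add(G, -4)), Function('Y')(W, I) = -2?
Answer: Rational(79, 45) ≈ 1.7556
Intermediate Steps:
Function('P')(G) = Add(-6, Mul(2, G, Add(-4, G))) (Function('P')(G) = Add(-6, Mul(2, Mul(G, Add(G, -4)))) = Add(-6, Mul(2, Mul(G, Add(-4, G)))) = Add(-6, Mul(2, G, Add(-4, G))))
Function('V')(q, a) = Add(1, Mul(-1, q)) (Function('V')(q, a) = Add(2, Add(-1, Mul(-1, q))) = Add(1, Mul(-1, q)))
Function('T')(K, u) = Pow(Add(-10, Mul(-8, K), Mul(2, Pow(K, 2))), -1) (Function('T')(K, u) = Pow(Add(Add(-6, Mul(-8, K), Mul(2, Pow(K, 2))), Add(1, Mul(-1, 5))), -1) = Pow(Add(Add(-6, Mul(-8, K), Mul(2, Pow(K, 2))), Add(1, -5)), -1) = Pow(Add(Add(-6, Mul(-8, K), Mul(2, Pow(K, 2))), -4), -1) = Pow(Add(-10, Mul(-8, K), Mul(2, Pow(K, 2))), -1))
Mul(Add(Function('Y')(-18, 0), 476), Function('T')(14, -17)) = Mul(Add(-2, 476), Mul(Rational(1, 2), Pow(Add(-5, Pow(14, 2), Mul(-4, 14)), -1))) = Mul(474, Mul(Rational(1, 2), Pow(Add(-5, 196, -56), -1))) = Mul(474, Mul(Rational(1, 2), Pow(135, -1))) = Mul(474, Mul(Rational(1, 2), Rational(1, 135))) = Mul(474, Rational(1, 270)) = Rational(79, 45)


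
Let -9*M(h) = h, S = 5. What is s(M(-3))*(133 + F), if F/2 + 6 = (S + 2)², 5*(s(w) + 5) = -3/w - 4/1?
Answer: -8322/5 ≈ -1664.4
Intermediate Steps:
M(h) = -h/9
s(w) = -29/5 - 3/(5*w) (s(w) = -5 + (-3/w - 4/1)/5 = -5 + (-3/w - 4*1)/5 = -5 + (-3/w - 4)/5 = -5 + (-4 - 3/w)/5 = -5 + (-⅘ - 3/(5*w)) = -29/5 - 3/(5*w))
F = 86 (F = -12 + 2*(5 + 2)² = -12 + 2*7² = -12 + 2*49 = -12 + 98 = 86)
s(M(-3))*(133 + F) = ((-3 - (-29)*(-3)/9)/(5*((-⅑*(-3)))))*(133 + 86) = ((-3 - 29*⅓)/(5*(⅓)))*219 = ((⅕)*3*(-3 - 29/3))*219 = ((⅕)*3*(-38/3))*219 = -38/5*219 = -8322/5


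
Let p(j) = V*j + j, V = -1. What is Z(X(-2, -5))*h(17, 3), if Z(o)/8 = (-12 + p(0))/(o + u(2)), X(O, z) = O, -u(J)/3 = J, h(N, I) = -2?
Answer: -24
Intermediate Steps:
p(j) = 0 (p(j) = -j + j = 0)
u(J) = -3*J
Z(o) = -96/(-6 + o) (Z(o) = 8*((-12 + 0)/(o - 3*2)) = 8*(-12/(o - 6)) = 8*(-12/(-6 + o)) = -96/(-6 + o))
Z(X(-2, -5))*h(17, 3) = -96/(-6 - 2)*(-2) = -96/(-8)*(-2) = -96*(-1/8)*(-2) = 12*(-2) = -24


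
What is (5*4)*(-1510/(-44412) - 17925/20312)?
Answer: -956767475/56381034 ≈ -16.970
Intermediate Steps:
(5*4)*(-1510/(-44412) - 17925/20312) = 20*(-1510*(-1/44412) - 17925*1/20312) = 20*(755/22206 - 17925/20312) = 20*(-191353495/225524136) = -956767475/56381034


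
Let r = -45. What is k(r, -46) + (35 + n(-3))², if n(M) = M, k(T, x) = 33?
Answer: 1057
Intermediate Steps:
k(r, -46) + (35 + n(-3))² = 33 + (35 - 3)² = 33 + 32² = 33 + 1024 = 1057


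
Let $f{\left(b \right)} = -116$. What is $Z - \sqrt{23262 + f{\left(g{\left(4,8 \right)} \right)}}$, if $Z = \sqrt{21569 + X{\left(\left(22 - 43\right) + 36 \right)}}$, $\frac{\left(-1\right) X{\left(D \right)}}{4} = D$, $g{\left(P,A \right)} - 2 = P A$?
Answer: $\sqrt{21509} - \sqrt{23146} \approx -5.4786$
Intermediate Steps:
$g{\left(P,A \right)} = 2 + A P$ ($g{\left(P,A \right)} = 2 + P A = 2 + A P$)
$X{\left(D \right)} = - 4 D$
$Z = \sqrt{21509}$ ($Z = \sqrt{21569 - 4 \left(\left(22 - 43\right) + 36\right)} = \sqrt{21569 - 4 \left(-21 + 36\right)} = \sqrt{21569 - 60} = \sqrt{21509} \approx 146.66$)
$Z - \sqrt{23262 + f{\left(g{\left(4,8 \right)} \right)}} = \sqrt{21509} - \sqrt{23262 - 116} = \sqrt{21509} - \sqrt{23146}$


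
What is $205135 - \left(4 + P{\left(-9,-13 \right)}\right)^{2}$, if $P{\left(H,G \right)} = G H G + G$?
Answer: $-2135765$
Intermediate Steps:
$P{\left(H,G \right)} = G + H G^{2}$ ($P{\left(H,G \right)} = H G^{2} + G = G + H G^{2}$)
$205135 - \left(4 + P{\left(-9,-13 \right)}\right)^{2} = 205135 - \left(4 - 13 \left(1 - -117\right)\right)^{2} = 205135 - \left(4 - 13 \left(1 + 117\right)\right)^{2} = 205135 - \left(4 - 1534\right)^{2} = 205135 - \left(-1530\right)^{2} = 205135 - 2340900 = -2135765$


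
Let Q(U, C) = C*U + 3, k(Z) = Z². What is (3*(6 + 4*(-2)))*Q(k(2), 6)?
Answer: -162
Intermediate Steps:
Q(U, C) = 3 + C*U
(3*(6 + 4*(-2)))*Q(k(2), 6) = (3*(6 + 4*(-2)))*(3 + 6*2²) = (3*(6 - 8))*(3 + 6*4) = (3*(-2))*(3 + 24) = -6*27 = -162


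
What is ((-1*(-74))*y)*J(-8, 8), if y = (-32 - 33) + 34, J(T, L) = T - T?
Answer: 0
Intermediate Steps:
J(T, L) = 0
y = -31 (y = -65 + 34 = -31)
((-1*(-74))*y)*J(-8, 8) = (-1*(-74)*(-31))*0 = (74*(-31))*0 = -2294*0 = 0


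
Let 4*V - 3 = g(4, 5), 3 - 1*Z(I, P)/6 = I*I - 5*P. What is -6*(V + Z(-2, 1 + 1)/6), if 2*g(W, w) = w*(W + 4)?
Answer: -177/2 ≈ -88.500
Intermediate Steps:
Z(I, P) = 18 - 6*I² + 30*P (Z(I, P) = 18 - 6*(I*I - 5*P) = 18 - 6*(I² - 5*P) = 18 + (-6*I² + 30*P) = 18 - 6*I² + 30*P)
g(W, w) = w*(4 + W)/2 (g(W, w) = (w*(W + 4))/2 = (w*(4 + W))/2 = w*(4 + W)/2)
V = 23/4 (V = ¾ + ((½)*5*(4 + 4))/4 = ¾ + ((½)*5*8)/4 = ¾ + (¼)*20 = ¾ + 5 = 23/4 ≈ 5.7500)
-6*(V + Z(-2, 1 + 1)/6) = -6*(23/4 + (18 - 6*(-2)² + 30*(1 + 1))/6) = -6*(23/4 + (18 - 6*4 + 30*2)*(⅙)) = -6*(23/4 + (18 - 24 + 60)*(⅙)) = -6*(23/4 + 54*(⅙)) = -6*(23/4 + 9) = -6*59/4 = -177/2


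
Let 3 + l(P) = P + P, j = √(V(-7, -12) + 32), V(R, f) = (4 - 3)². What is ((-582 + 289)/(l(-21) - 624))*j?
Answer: 293*√33/669 ≈ 2.5159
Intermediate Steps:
V(R, f) = 1 (V(R, f) = 1² = 1)
j = √33 (j = √(1 + 32) = √33 ≈ 5.7446)
l(P) = -3 + 2*P (l(P) = -3 + (P + P) = -3 + 2*P)
((-582 + 289)/(l(-21) - 624))*j = ((-582 + 289)/((-3 + 2*(-21)) - 624))*√33 = (-293/((-3 - 42) - 624))*√33 = (-293/(-45 - 624))*√33 = (-293/(-669))*√33 = (-293*(-1/669))*√33 = 293*√33/669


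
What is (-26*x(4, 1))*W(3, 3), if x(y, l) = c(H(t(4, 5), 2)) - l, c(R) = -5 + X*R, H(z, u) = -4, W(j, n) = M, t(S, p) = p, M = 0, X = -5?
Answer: 0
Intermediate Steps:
W(j, n) = 0
c(R) = -5 - 5*R
x(y, l) = 15 - l (x(y, l) = (-5 - 5*(-4)) - l = (-5 + 20) - l = 15 - l)
(-26*x(4, 1))*W(3, 3) = -26*(15 - 1*1)*0 = -26*(15 - 1)*0 = -26*14*0 = -364*0 = 0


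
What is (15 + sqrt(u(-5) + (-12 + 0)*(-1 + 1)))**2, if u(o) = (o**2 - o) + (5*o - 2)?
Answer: (15 + sqrt(3))**2 ≈ 279.96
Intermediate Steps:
u(o) = -2 + o**2 + 4*o (u(o) = (o**2 - o) + (-2 + 5*o) = -2 + o**2 + 4*o)
(15 + sqrt(u(-5) + (-12 + 0)*(-1 + 1)))**2 = (15 + sqrt((-2 + (-5)**2 + 4*(-5)) + (-12 + 0)*(-1 + 1)))**2 = (15 + sqrt((-2 + 25 - 20) - 12*0))**2 = (15 + sqrt(3 + 0))**2 = (15 + sqrt(3))**2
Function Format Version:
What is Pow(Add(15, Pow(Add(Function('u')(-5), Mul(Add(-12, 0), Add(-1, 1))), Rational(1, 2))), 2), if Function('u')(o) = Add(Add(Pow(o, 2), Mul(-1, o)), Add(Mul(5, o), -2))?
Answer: Pow(Add(15, Pow(3, Rational(1, 2))), 2) ≈ 279.96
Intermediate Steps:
Function('u')(o) = Add(-2, Pow(o, 2), Mul(4, o)) (Function('u')(o) = Add(Add(Pow(o, 2), Mul(-1, o)), Add(-2, Mul(5, o))) = Add(-2, Pow(o, 2), Mul(4, o)))
Pow(Add(15, Pow(Add(Function('u')(-5), Mul(Add(-12, 0), Add(-1, 1))), Rational(1, 2))), 2) = Pow(Add(15, Pow(Add(Add(-2, Pow(-5, 2), Mul(4, -5)), Mul(Add(-12, 0), Add(-1, 1))), Rational(1, 2))), 2) = Pow(Add(15, Pow(Add(Add(-2, 25, -20), Mul(-12, 0)), Rational(1, 2))), 2) = Pow(Add(15, Pow(Add(3, 0), Rational(1, 2))), 2) = Pow(Add(15, Pow(3, Rational(1, 2))), 2)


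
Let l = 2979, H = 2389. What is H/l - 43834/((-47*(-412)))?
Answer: -42160445/28842678 ≈ -1.4617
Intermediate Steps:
H/l - 43834/((-47*(-412))) = 2389/2979 - 43834/((-47*(-412))) = 2389*(1/2979) - 43834/19364 = 2389/2979 - 43834*1/19364 = 2389/2979 - 21917/9682 = -42160445/28842678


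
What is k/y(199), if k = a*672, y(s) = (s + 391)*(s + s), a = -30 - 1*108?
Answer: -23184/58705 ≈ -0.39492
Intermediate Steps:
a = -138 (a = -30 - 108 = -138)
y(s) = 2*s*(391 + s) (y(s) = (391 + s)*(2*s) = 2*s*(391 + s))
k = -92736 (k = -138*672 = -92736)
k/y(199) = -92736*1/(398*(391 + 199)) = -92736/(2*199*590) = -92736/234820 = -92736*1/234820 = -23184/58705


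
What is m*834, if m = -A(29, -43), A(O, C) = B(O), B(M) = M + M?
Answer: -48372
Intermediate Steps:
B(M) = 2*M
A(O, C) = 2*O
m = -58 (m = -2*29 = -1*58 = -58)
m*834 = -58*834 = -48372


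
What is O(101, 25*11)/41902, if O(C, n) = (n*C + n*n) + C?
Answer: 103501/41902 ≈ 2.4701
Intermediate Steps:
O(C, n) = C + n² + C*n (O(C, n) = (C*n + n²) + C = (n² + C*n) + C = C + n² + C*n)
O(101, 25*11)/41902 = (101 + (25*11)² + 101*(25*11))/41902 = (101 + 275² + 101*275)*(1/41902) = (101 + 75625 + 27775)*(1/41902) = 103501*(1/41902) = 103501/41902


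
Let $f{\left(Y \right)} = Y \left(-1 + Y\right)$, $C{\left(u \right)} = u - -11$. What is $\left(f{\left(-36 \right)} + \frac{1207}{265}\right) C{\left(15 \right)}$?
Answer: $\frac{9208862}{265} \approx 34750.0$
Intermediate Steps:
$C{\left(u \right)} = 11 + u$ ($C{\left(u \right)} = u + 11 = 11 + u$)
$\left(f{\left(-36 \right)} + \frac{1207}{265}\right) C{\left(15 \right)} = \left(- 36 \left(-1 - 36\right) + \frac{1207}{265}\right) \left(11 + 15\right) = \left(\left(-36\right) \left(-37\right) + 1207 \cdot \frac{1}{265}\right) 26 = \left(1332 + \frac{1207}{265}\right) 26 = \frac{354187}{265} \cdot 26 = \frac{9208862}{265}$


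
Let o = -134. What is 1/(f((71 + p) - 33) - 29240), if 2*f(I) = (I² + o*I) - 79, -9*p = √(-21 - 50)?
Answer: -81*I/(261*√71 + 2519419*I) ≈ -3.215e-5 - 2.8064e-8*I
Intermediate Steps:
p = -I*√71/9 (p = -√(-21 - 50)/9 = -I*√71/9 ≈ -0.93624*I)
f(I) = -79/2 + I²/2 - 67*I (f(I) = ((I² - 134*I) - 79)/2 = (-79 + I² - 134*I)/2 = -79/2 + I²/2 - 67*I)
1/(f((71 + p) - 33) - 29240) = 1/((-79/2 + ((71 - I*√71/9) - 33)²/2 - 67*((71 - I*√71/9) - 33)) - 29240) = 1/((-79/2 + (38 - I*√71/9)²/2 - 67*(38 - I*√71/9)) - 29240) = 1/((-79/2 + (38 - I*√71/9)²/2 + (-2546 + 67*I*√71/9)) - 29240) = 1/((-5171/2 + (38 - I*√71/9)²/2 + 67*I*√71/9) - 29240) = 1/(-63651/2 + (38 - I*√71/9)²/2 + 67*I*√71/9)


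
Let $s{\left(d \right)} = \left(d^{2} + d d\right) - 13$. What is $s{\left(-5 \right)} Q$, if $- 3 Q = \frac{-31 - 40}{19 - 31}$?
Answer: $- \frac{2627}{36} \approx -72.972$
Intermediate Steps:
$s{\left(d \right)} = -13 + 2 d^{2}$ ($s{\left(d \right)} = \left(d^{2} + d^{2}\right) - 13 = 2 d^{2} - 13 = -13 + 2 d^{2}$)
$Q = - \frac{71}{36}$ ($Q = - \frac{\left(-31 - 40\right) \frac{1}{19 - 31}}{3} = - \frac{\left(-71\right) \frac{1}{-12}}{3} = - \frac{\left(-71\right) \left(- \frac{1}{12}\right)}{3} = \left(- \frac{1}{3}\right) \frac{71}{12} = - \frac{71}{36} \approx -1.9722$)
$s{\left(-5 \right)} Q = \left(-13 + 2 \left(-5\right)^{2}\right) \left(- \frac{71}{36}\right) = \left(-13 + 2 \cdot 25\right) \left(- \frac{71}{36}\right) = \left(-13 + 50\right) \left(- \frac{71}{36}\right) = 37 \left(- \frac{71}{36}\right) = - \frac{2627}{36}$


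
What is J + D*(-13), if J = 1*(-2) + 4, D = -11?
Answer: 145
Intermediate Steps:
J = 2 (J = -2 + 4 = 2)
J + D*(-13) = 2 - 11*(-13) = 2 + 143 = 145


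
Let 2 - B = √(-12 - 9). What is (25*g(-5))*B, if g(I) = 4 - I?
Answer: 450 - 225*I*√21 ≈ 450.0 - 1031.1*I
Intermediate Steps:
B = 2 - I*√21 (B = 2 - √(-12 - 9) = 2 - √(-21) = 2 - I*√21 ≈ 2.0 - 4.5826*I)
(25*g(-5))*B = (25*(4 - 1*(-5)))*(2 - I*√21) = (25*(4 + 5))*(2 - I*√21) = (25*9)*(2 - I*√21) = 225*(2 - I*√21) = 450 - 225*I*√21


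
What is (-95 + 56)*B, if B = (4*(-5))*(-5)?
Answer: -3900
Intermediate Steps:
B = 100 (B = -20*(-5) = 100)
(-95 + 56)*B = (-95 + 56)*100 = -39*100 = -3900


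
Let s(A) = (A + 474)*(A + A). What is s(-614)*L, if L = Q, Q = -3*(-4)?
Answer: 2063040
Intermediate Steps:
Q = 12
L = 12
s(A) = 2*A*(474 + A) (s(A) = (474 + A)*(2*A) = 2*A*(474 + A))
s(-614)*L = (2*(-614)*(474 - 614))*12 = (2*(-614)*(-140))*12 = 171920*12 = 2063040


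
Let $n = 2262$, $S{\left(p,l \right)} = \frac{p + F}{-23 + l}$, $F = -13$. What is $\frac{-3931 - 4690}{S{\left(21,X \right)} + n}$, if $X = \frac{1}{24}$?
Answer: $- \frac{4750171}{1246170} \approx -3.8118$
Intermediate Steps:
$X = \frac{1}{24} \approx 0.041667$
$S{\left(p,l \right)} = \frac{-13 + p}{-23 + l}$ ($S{\left(p,l \right)} = \frac{p - 13}{-23 + l} = \frac{-13 + p}{-23 + l}$)
$\frac{-3931 - 4690}{S{\left(21,X \right)} + n} = \frac{-3931 - 4690}{\frac{-13 + 21}{-23 + \frac{1}{24}} + 2262} = - \frac{8621}{\frac{1}{- \frac{551}{24}} \cdot 8 + 2262} = - \frac{8621}{\left(- \frac{24}{551}\right) 8 + 2262} = - \frac{8621}{- \frac{192}{551} + 2262} = - \frac{8621}{\frac{1246170}{551}} = \left(-8621\right) \frac{551}{1246170} = - \frac{4750171}{1246170}$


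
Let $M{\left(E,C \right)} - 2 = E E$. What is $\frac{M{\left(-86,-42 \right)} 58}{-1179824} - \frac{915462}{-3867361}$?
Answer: $- \frac{144834672159}{1140701331116} \approx -0.12697$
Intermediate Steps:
$M{\left(E,C \right)} = 2 + E^{2}$ ($M{\left(E,C \right)} = 2 + E E = 2 + E^{2}$)
$\frac{M{\left(-86,-42 \right)} 58}{-1179824} - \frac{915462}{-3867361} = \frac{\left(2 + \left(-86\right)^{2}\right) 58}{-1179824} - \frac{915462}{-3867361} = \left(2 + 7396\right) 58 \left(- \frac{1}{1179824}\right) - - \frac{915462}{3867361} = 7398 \cdot 58 \left(- \frac{1}{1179824}\right) + \frac{915462}{3867361} = 429084 \left(- \frac{1}{1179824}\right) + \frac{915462}{3867361} = - \frac{107271}{294956} + \frac{915462}{3867361} = - \frac{144834672159}{1140701331116}$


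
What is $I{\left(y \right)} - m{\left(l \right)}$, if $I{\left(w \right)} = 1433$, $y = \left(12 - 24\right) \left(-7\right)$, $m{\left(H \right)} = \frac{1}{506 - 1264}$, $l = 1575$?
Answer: $\frac{1086215}{758} \approx 1433.0$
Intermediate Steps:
$m{\left(H \right)} = - \frac{1}{758}$ ($m{\left(H \right)} = \frac{1}{-758} = - \frac{1}{758}$)
$y = 84$ ($y = \left(-12\right) \left(-7\right) = 84$)
$I{\left(y \right)} - m{\left(l \right)} = 1433 - - \frac{1}{758} = 1433 + \frac{1}{758} = \frac{1086215}{758}$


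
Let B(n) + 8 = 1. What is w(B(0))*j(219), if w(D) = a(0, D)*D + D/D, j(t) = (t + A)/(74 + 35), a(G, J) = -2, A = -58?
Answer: 2415/109 ≈ 22.156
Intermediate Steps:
B(n) = -7 (B(n) = -8 + 1 = -7)
j(t) = -58/109 + t/109 (j(t) = (t - 58)/(74 + 35) = (-58 + t)/109 = (-58 + t)*(1/109) = -58/109 + t/109)
w(D) = 1 - 2*D (w(D) = -2*D + D/D = -2*D + 1 = 1 - 2*D)
w(B(0))*j(219) = (1 - 2*(-7))*(-58/109 + (1/109)*219) = (1 + 14)*(-58/109 + 219/109) = 15*(161/109) = 2415/109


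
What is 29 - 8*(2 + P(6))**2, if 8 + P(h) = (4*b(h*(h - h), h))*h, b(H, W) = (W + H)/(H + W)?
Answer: -2563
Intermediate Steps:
b(H, W) = 1 (b(H, W) = (H + W)/(H + W) = 1)
P(h) = -8 + 4*h (P(h) = -8 + (4*1)*h = -8 + 4*h)
29 - 8*(2 + P(6))**2 = 29 - 8*(2 + (-8 + 4*6))**2 = 29 - 8*(2 + (-8 + 24))**2 = 29 - 8*(2 + 16)**2 = 29 - 8*18**2 = 29 - 8*324 = 29 - 2592 = -2563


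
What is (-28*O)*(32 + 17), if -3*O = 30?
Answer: 13720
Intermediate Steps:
O = -10 (O = -⅓*30 = -10)
(-28*O)*(32 + 17) = (-28*(-10))*(32 + 17) = 280*49 = 13720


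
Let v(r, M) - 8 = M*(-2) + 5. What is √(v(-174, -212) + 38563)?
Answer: 10*√390 ≈ 197.48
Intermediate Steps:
v(r, M) = 13 - 2*M (v(r, M) = 8 + (M*(-2) + 5) = 8 + (-2*M + 5) = 8 + (5 - 2*M) = 13 - 2*M)
√(v(-174, -212) + 38563) = √((13 - 2*(-212)) + 38563) = √((13 + 424) + 38563) = √(437 + 38563) = √39000 = 10*√390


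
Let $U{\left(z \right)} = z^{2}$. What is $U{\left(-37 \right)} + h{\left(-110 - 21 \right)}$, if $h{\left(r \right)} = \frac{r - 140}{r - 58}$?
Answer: $\frac{259012}{189} \approx 1370.4$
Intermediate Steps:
$h{\left(r \right)} = \frac{-140 + r}{-58 + r}$
$U{\left(-37 \right)} + h{\left(-110 - 21 \right)} = \left(-37\right)^{2} + \frac{-140 - 131}{-58 - 131} = 1369 + \frac{-140 - 131}{-58 - 131} = 1369 + \frac{1}{-189} \left(-271\right) = 1369 - - \frac{271}{189} = 1369 + \frac{271}{189} = \frac{259012}{189}$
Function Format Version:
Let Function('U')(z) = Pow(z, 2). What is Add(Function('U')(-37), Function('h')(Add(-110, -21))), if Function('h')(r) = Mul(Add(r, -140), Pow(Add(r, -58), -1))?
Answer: Rational(259012, 189) ≈ 1370.4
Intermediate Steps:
Function('h')(r) = Mul(Pow(Add(-58, r), -1), Add(-140, r)) (Function('h')(r) = Mul(Add(-140, r), Pow(Add(-58, r), -1)) = Mul(Pow(Add(-58, r), -1), Add(-140, r)))
Add(Function('U')(-37), Function('h')(Add(-110, -21))) = Add(Pow(-37, 2), Mul(Pow(Add(-58, Add(-110, -21)), -1), Add(-140, Add(-110, -21)))) = Add(1369, Mul(Pow(Add(-58, -131), -1), Add(-140, -131))) = Add(1369, Mul(Pow(-189, -1), -271)) = Add(1369, Mul(Rational(-1, 189), -271)) = Add(1369, Rational(271, 189)) = Rational(259012, 189)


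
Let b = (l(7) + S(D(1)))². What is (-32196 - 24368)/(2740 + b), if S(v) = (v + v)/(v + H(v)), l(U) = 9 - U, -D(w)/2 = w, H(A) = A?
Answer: -56564/2749 ≈ -20.576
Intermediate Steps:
D(w) = -2*w
S(v) = 1 (S(v) = (v + v)/(v + v) = (2*v)/((2*v)) = (2*v)*(1/(2*v)) = 1)
b = 9 (b = ((9 - 1*7) + 1)² = ((9 - 7) + 1)² = (2 + 1)² = 3² = 9)
(-32196 - 24368)/(2740 + b) = (-32196 - 24368)/(2740 + 9) = -56564/2749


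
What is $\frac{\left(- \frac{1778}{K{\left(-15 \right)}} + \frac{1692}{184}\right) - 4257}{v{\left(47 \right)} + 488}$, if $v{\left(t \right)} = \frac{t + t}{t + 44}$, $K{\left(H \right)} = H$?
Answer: $- \frac{259276927}{30706380} \approx -8.4437$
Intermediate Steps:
$v{\left(t \right)} = \frac{2 t}{44 + t}$
$\frac{\left(- \frac{1778}{K{\left(-15 \right)}} + \frac{1692}{184}\right) - 4257}{v{\left(47 \right)} + 488} = \frac{\left(- \frac{1778}{-15} + \frac{1692}{184}\right) - 4257}{2 \cdot 47 \frac{1}{44 + 47} + 488} = \frac{\left(\left(-1778\right) \left(- \frac{1}{15}\right) + 1692 \cdot \frac{1}{184}\right) - 4257}{2 \cdot 47 \cdot \frac{1}{91} + 488} = \frac{\left(\frac{1778}{15} + \frac{423}{46}\right) - 4257}{2 \cdot 47 \cdot \frac{1}{91} + 488} = \frac{\frac{88133}{690} - 4257}{\frac{94}{91} + 488} = - \frac{2849197}{690 \cdot \frac{44502}{91}} = \left(- \frac{2849197}{690}\right) \frac{91}{44502} = - \frac{259276927}{30706380}$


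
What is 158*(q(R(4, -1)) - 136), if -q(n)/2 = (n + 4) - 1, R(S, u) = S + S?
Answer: -24964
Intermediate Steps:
R(S, u) = 2*S
q(n) = -6 - 2*n (q(n) = -2*((n + 4) - 1) = -2*((4 + n) - 1) = -2*(3 + n) = -6 - 2*n)
158*(q(R(4, -1)) - 136) = 158*((-6 - 4*4) - 136) = 158*((-6 - 2*8) - 136) = 158*((-6 - 16) - 136) = 158*(-22 - 136) = 158*(-158) = -24964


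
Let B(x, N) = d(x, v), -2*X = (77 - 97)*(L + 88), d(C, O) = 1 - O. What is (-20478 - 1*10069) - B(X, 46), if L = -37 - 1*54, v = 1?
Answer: -30547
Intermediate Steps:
L = -91 (L = -37 - 54 = -91)
X = -30 (X = -(77 - 97)*(-91 + 88)/2 = -(-10)*(-3) = -½*60 = -30)
B(x, N) = 0 (B(x, N) = 1 - 1*1 = 1 - 1 = 0)
(-20478 - 1*10069) - B(X, 46) = (-20478 - 1*10069) - 1*0 = (-20478 - 10069) + 0 = -30547 + 0 = -30547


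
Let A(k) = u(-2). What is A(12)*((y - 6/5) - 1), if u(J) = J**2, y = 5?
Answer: 56/5 ≈ 11.200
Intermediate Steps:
A(k) = 4 (A(k) = (-2)**2 = 4)
A(12)*((y - 6/5) - 1) = 4*((5 - 6/5) - 1) = 4*(19/5 - 1) = 4*(14/5) = 56/5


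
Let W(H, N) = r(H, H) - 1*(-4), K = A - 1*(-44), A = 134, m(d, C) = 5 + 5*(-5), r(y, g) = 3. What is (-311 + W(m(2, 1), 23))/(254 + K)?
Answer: -19/27 ≈ -0.70370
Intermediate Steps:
m(d, C) = -20 (m(d, C) = 5 - 25 = -20)
K = 178 (K = 134 - 1*(-44) = 134 + 44 = 178)
W(H, N) = 7 (W(H, N) = 3 - 1*(-4) = 3 + 4 = 7)
(-311 + W(m(2, 1), 23))/(254 + K) = (-311 + 7)/(254 + 178) = -304/432 = -304*1/432 = -19/27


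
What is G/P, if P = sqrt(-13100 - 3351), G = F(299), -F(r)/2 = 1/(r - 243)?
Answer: I*sqrt(16451)/460628 ≈ 0.00027845*I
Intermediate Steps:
F(r) = -2/(-243 + r) (F(r) = -2/(r - 243) = -2/(-243 + r))
G = -1/28 (G = -2/(-243 + 299) = -2/56 = -2*1/56 = -1/28 ≈ -0.035714)
P = I*sqrt(16451) (P = sqrt(-16451) = I*sqrt(16451) ≈ 128.26*I)
G/P = -(-I*sqrt(16451)/16451)/28 = -(-1)*I*sqrt(16451)/460628 = I*sqrt(16451)/460628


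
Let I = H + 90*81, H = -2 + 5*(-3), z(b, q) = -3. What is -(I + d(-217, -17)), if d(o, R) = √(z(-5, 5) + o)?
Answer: -7273 - 2*I*√55 ≈ -7273.0 - 14.832*I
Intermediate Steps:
H = -17 (H = -2 - 15 = -17)
d(o, R) = √(-3 + o)
I = 7273 (I = -17 + 90*81 = -17 + 7290 = 7273)
-(I + d(-217, -17)) = -(7273 + √(-3 - 217)) = -(7273 + √(-220)) = -(7273 + 2*I*√55) = -7273 - 2*I*√55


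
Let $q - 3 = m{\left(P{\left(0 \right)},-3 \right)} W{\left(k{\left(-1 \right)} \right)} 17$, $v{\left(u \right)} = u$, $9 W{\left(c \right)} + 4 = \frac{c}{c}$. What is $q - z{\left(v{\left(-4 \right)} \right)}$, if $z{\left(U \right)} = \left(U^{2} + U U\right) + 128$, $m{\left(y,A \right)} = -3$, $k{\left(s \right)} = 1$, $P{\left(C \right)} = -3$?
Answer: $-140$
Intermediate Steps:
$W{\left(c \right)} = - \frac{1}{3}$ ($W{\left(c \right)} = - \frac{4}{9} + \frac{c \frac{1}{c}}{9} = - \frac{4}{9} + \frac{1}{9} \cdot 1 = - \frac{4}{9} + \frac{1}{9} = - \frac{1}{3}$)
$z{\left(U \right)} = 128 + 2 U^{2}$ ($z{\left(U \right)} = \left(U^{2} + U^{2}\right) + 128 = 2 U^{2} + 128 = 128 + 2 U^{2}$)
$q = 20$ ($q = 3 + \left(-3\right) \left(- \frac{1}{3}\right) 17 = 3 + 1 \cdot 17 = 3 + 17 = 20$)
$q - z{\left(v{\left(-4 \right)} \right)} = 20 - \left(128 + 2 \left(-4\right)^{2}\right) = 20 - \left(128 + 2 \cdot 16\right) = 20 - \left(128 + 32\right) = 20 - 160 = -140$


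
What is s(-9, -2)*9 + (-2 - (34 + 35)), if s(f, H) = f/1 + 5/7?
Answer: -1019/7 ≈ -145.57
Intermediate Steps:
s(f, H) = 5/7 + f (s(f, H) = f*1 + 5*(⅐) = f + 5/7 = 5/7 + f)
s(-9, -2)*9 + (-2 - (34 + 35)) = (5/7 - 9)*9 + (-2 - (34 + 35)) = -58/7*9 + (-2 - 1*69) = -522/7 + (-2 - 69) = -522/7 - 71 = -1019/7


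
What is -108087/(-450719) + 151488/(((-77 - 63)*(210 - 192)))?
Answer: -944529731/15775165 ≈ -59.874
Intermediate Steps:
-108087/(-450719) + 151488/(((-77 - 63)*(210 - 192))) = -108087*(-1/450719) + 151488/((-140*18)) = 108087/450719 + 151488/(-2520) = 108087/450719 + 151488*(-1/2520) = 108087/450719 - 2104/35 = -944529731/15775165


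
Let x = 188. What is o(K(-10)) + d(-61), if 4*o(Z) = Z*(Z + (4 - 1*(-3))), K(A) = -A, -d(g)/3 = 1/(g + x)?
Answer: 10789/254 ≈ 42.476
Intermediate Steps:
d(g) = -3/(188 + g) (d(g) = -3/(g + 188) = -3/(188 + g))
o(Z) = Z*(7 + Z)/4 (o(Z) = (Z*(Z + (4 - 1*(-3))))/4 = (Z*(Z + (4 + 3)))/4 = (Z*(Z + 7))/4 = (Z*(7 + Z))/4 = Z*(7 + Z)/4)
o(K(-10)) + d(-61) = (-1*(-10))*(7 - 1*(-10))/4 - 3/(188 - 61) = (¼)*10*(7 + 10) - 3/127 = (¼)*10*17 - 3*1/127 = 85/2 - 3/127 = 10789/254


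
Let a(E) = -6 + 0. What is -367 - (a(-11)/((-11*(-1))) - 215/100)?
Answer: -80147/220 ≈ -364.30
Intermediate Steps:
a(E) = -6
-367 - (a(-11)/((-11*(-1))) - 215/100) = -367 - (-6/((-11*(-1))) - 215/100) = -367 - (-6/11 - 215*1/100) = -367 - (-6*1/11 - 43/20) = -367 - (-6/11 - 43/20) = -367 - 1*(-593/220) = -367 + 593/220 = -80147/220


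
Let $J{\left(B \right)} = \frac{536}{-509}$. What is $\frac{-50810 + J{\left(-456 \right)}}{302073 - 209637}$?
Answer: $- \frac{4310471}{7841654} \approx -0.54969$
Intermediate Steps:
$J{\left(B \right)} = - \frac{536}{509}$ ($J{\left(B \right)} = 536 \left(- \frac{1}{509}\right) = - \frac{536}{509}$)
$\frac{-50810 + J{\left(-456 \right)}}{302073 - 209637} = \frac{-50810 - \frac{536}{509}}{302073 - 209637} = - \frac{25862826}{509 \cdot 92436} = \left(- \frac{25862826}{509}\right) \frac{1}{92436} = - \frac{4310471}{7841654}$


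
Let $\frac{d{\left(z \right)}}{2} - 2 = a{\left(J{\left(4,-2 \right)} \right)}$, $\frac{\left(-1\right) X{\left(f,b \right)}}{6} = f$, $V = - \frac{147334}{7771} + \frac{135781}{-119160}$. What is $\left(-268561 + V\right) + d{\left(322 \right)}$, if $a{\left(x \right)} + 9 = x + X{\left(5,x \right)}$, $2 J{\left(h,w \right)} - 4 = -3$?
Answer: $- \frac{248771643109831}{925992360} \approx -2.6865 \cdot 10^{5}$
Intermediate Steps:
$V = - \frac{18611473591}{925992360}$ ($V = \left(-147334\right) \frac{1}{7771} + 135781 \left(- \frac{1}{119160}\right) = - \frac{147334}{7771} - \frac{135781}{119160} = - \frac{18611473591}{925992360} \approx -20.099$)
$X{\left(f,b \right)} = - 6 f$
$J{\left(h,w \right)} = \frac{1}{2}$ ($J{\left(h,w \right)} = 2 + \frac{1}{2} \left(-3\right) = 2 - \frac{3}{2} = \frac{1}{2}$)
$a{\left(x \right)} = -39 + x$ ($a{\left(x \right)} = -9 + \left(x - 30\right) = -9 + \left(-30 + x\right) = -39 + x$)
$d{\left(z \right)} = -73$ ($d{\left(z \right)} = 4 + 2 \left(-39 + \frac{1}{2}\right) = 4 + 2 \left(- \frac{77}{2}\right) = 4 - 77 = -73$)
$\left(-268561 + V\right) + d{\left(322 \right)} = \left(-268561 - \frac{18611473591}{925992360}\right) - 73 = - \frac{248704045667551}{925992360} - 73 = - \frac{248771643109831}{925992360}$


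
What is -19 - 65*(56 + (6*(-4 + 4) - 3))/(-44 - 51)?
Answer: 328/19 ≈ 17.263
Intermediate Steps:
-19 - 65*(56 + (6*(-4 + 4) - 3))/(-44 - 51) = -19 - 65*(56 + (6*0 - 3))/(-95) = -19 - 65*(56 + (0 - 3))*(-1)/95 = -19 - 65*(56 - 3)*(-1)/95 = -19 - 3445*(-1)/95 = -19 - 65*(-53/95) = -19 + 689/19 = 328/19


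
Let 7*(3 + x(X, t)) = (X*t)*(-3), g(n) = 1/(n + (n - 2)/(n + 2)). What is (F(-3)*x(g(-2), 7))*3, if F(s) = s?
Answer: 27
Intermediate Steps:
g(n) = 1/(n + (-2 + n)/(2 + n))
x(X, t) = -3 - 3*X*t/7 (x(X, t) = -3 + ((X*t)*(-3))/7 = -3 + (-3*X*t)/7 = -3 - 3*X*t/7)
(F(-3)*x(g(-2), 7))*3 = -3*(-3 - 3/7*(2 - 2)/(-2 + (-2)² + 3*(-2))*7)*3 = -3*(-3 - 3/7*0/(-2 + 4 - 6)*7)*3 = -3*(-3 - 3/7*0/(-4)*7)*3 = -3*(-3 - 3/7*(-¼*0)*7)*3 = -3*(-3 - 3/7*0*7)*3 = -3*(-3 + 0)*3 = -3*(-3)*3 = 9*3 = 27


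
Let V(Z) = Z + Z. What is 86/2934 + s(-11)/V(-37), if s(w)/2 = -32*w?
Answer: -514793/54279 ≈ -9.4842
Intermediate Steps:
V(Z) = 2*Z
s(w) = -64*w (s(w) = 2*(-32*w) = -64*w)
86/2934 + s(-11)/V(-37) = 86/2934 + (-64*(-11))/((2*(-37))) = 86*(1/2934) + 704/(-74) = 43/1467 + 704*(-1/74) = 43/1467 - 352/37 = -514793/54279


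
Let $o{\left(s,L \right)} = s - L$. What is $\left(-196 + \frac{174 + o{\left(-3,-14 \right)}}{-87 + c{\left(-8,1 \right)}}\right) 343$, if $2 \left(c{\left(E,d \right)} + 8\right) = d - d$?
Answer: $- \frac{1290023}{19} \approx -67896.0$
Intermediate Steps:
$c{\left(E,d \right)} = -8$ ($c{\left(E,d \right)} = -8 + \frac{d - d}{2} = -8 + \frac{1}{2} \cdot 0 = -8 + 0 = -8$)
$\left(-196 + \frac{174 + o{\left(-3,-14 \right)}}{-87 + c{\left(-8,1 \right)}}\right) 343 = \left(-196 + \frac{174 - -11}{-87 - 8}\right) 343 = \left(-196 + \frac{174 + \left(-3 + 14\right)}{-95}\right) 343 = \left(-196 + \left(174 + 11\right) \left(- \frac{1}{95}\right)\right) 343 = \left(-196 + 185 \left(- \frac{1}{95}\right)\right) 343 = \left(-196 - \frac{37}{19}\right) 343 = \left(- \frac{3761}{19}\right) 343 = - \frac{1290023}{19}$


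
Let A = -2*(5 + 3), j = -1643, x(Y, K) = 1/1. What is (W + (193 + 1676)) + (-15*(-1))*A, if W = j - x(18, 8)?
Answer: -15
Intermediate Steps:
x(Y, K) = 1
A = -16 (A = -2*8 = -16)
W = -1644 (W = -1643 - 1*1 = -1643 - 1 = -1644)
(W + (193 + 1676)) + (-15*(-1))*A = (-1644 + (193 + 1676)) - 15*(-1)*(-16) = (-1644 + 1869) + 15*(-16) = 225 - 240 = -15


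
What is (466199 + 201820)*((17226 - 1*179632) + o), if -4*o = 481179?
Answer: -755397889257/4 ≈ -1.8885e+11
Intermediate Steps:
o = -481179/4 (o = -¼*481179 = -481179/4 ≈ -1.2029e+5)
(466199 + 201820)*((17226 - 1*179632) + o) = (466199 + 201820)*((17226 - 1*179632) - 481179/4) = 668019*((17226 - 179632) - 481179/4) = 668019*(-162406 - 481179/4) = 668019*(-1130803/4) = -755397889257/4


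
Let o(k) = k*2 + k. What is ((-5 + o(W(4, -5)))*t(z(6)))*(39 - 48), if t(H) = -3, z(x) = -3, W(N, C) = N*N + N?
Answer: 1485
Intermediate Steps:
W(N, C) = N + N² (W(N, C) = N² + N = N + N²)
o(k) = 3*k (o(k) = 2*k + k = 3*k)
((-5 + o(W(4, -5)))*t(z(6)))*(39 - 48) = ((-5 + 3*(4*(1 + 4)))*(-3))*(39 - 48) = ((-5 + 3*(4*5))*(-3))*(-9) = ((-5 + 3*20)*(-3))*(-9) = ((-5 + 60)*(-3))*(-9) = (55*(-3))*(-9) = -165*(-9) = 1485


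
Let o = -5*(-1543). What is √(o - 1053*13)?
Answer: I*√5974 ≈ 77.292*I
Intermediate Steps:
o = 7715
√(o - 1053*13) = √(7715 - 1053*13) = √(7715 - 13689) = √(-5974) = I*√5974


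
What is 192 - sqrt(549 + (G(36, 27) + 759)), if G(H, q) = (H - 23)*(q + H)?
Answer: 192 - sqrt(2127) ≈ 145.88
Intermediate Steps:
G(H, q) = (-23 + H)*(H + q)
192 - sqrt(549 + (G(36, 27) + 759)) = 192 - sqrt(549 + ((36**2 - 23*36 - 23*27 + 36*27) + 759)) = 192 - sqrt(549 + ((1296 - 828 - 621 + 972) + 759)) = 192 - sqrt(549 + (819 + 759)) = 192 - sqrt(549 + 1578) = 192 - sqrt(2127)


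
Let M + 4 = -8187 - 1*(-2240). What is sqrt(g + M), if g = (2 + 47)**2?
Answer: 5*I*sqrt(142) ≈ 59.582*I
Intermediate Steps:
M = -5951 (M = -4 + (-8187 - 1*(-2240)) = -4 + (-8187 + 2240) = -4 - 5947 = -5951)
g = 2401 (g = 49**2 = 2401)
sqrt(g + M) = sqrt(2401 - 5951) = sqrt(-3550) = 5*I*sqrt(142)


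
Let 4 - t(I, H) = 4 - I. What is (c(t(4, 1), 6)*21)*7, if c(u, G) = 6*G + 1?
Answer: 5439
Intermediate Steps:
t(I, H) = I (t(I, H) = 4 - (4 - I) = 4 + (-4 + I) = I)
c(u, G) = 1 + 6*G
(c(t(4, 1), 6)*21)*7 = ((1 + 6*6)*21)*7 = ((1 + 36)*21)*7 = (37*21)*7 = 777*7 = 5439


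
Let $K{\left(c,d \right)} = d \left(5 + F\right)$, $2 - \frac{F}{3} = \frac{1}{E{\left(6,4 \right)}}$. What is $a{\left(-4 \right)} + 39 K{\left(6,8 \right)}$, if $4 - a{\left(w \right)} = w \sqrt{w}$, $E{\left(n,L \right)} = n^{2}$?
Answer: $3410 + 8 i \approx 3410.0 + 8.0 i$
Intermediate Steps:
$a{\left(w \right)} = 4 - w^{\frac{3}{2}}$ ($a{\left(w \right)} = 4 - w \sqrt{w} = 4 - w^{\frac{3}{2}}$)
$F = \frac{71}{12}$ ($F = 6 - \frac{3}{6^{2}} = 6 - \frac{3}{36} = 6 - \frac{1}{12} = \frac{71}{12} \approx 5.9167$)
$K{\left(c,d \right)} = \frac{131 d}{12}$ ($K{\left(c,d \right)} = d \left(5 + \frac{71}{12}\right) = d \frac{131}{12} = \frac{131 d}{12}$)
$a{\left(-4 \right)} + 39 K{\left(6,8 \right)} = \left(4 - \left(-4\right)^{\frac{3}{2}}\right) + 39 \cdot \frac{131}{12} \cdot 8 = \left(4 - - 8 i\right) + 39 \cdot \frac{262}{3} = \left(4 + 8 i\right) + 3406 = 3410 + 8 i$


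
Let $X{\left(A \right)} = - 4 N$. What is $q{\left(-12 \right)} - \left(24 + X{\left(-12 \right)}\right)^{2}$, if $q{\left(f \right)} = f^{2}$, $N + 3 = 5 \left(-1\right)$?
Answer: $-2992$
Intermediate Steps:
$N = -8$ ($N = -3 + 5 \left(-1\right) = -3 - 5 = -8$)
$X{\left(A \right)} = 32$ ($X{\left(A \right)} = \left(-4\right) \left(-8\right) = 32$)
$q{\left(-12 \right)} - \left(24 + X{\left(-12 \right)}\right)^{2} = \left(-12\right)^{2} - \left(24 + 32\right)^{2} = 144 - 56^{2} = 144 - 3136 = -2992$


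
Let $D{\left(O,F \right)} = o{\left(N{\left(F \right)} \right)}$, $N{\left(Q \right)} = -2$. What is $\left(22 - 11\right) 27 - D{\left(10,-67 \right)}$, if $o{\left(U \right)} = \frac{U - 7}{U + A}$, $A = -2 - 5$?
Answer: $296$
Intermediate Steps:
$A = -7$
$o{\left(U \right)} = 1$ ($o{\left(U \right)} = \frac{U - 7}{U - 7} = \frac{-7 + U}{-7 + U} = 1$)
$D{\left(O,F \right)} = 1$
$\left(22 - 11\right) 27 - D{\left(10,-67 \right)} = \left(22 - 11\right) 27 - 1 = 11 \cdot 27 - 1 = 297 - 1 = 296$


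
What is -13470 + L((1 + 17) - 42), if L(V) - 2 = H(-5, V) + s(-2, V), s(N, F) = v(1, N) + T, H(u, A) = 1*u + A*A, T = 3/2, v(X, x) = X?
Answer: -25789/2 ≈ -12895.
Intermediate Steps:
T = 3/2 (T = 3*(½) = 3/2 ≈ 1.5000)
H(u, A) = u + A²
s(N, F) = 5/2 (s(N, F) = 1 + 3/2 = 5/2)
L(V) = -½ + V² (L(V) = 2 + ((-5 + V²) + 5/2) = 2 + (-5/2 + V²) = -½ + V²)
-13470 + L((1 + 17) - 42) = -13470 + (-½ + ((1 + 17) - 42)²) = -13470 + (-½ + (18 - 42)²) = -13470 + (-½ + (-24)²) = -13470 + (-½ + 576) = -13470 + 1151/2 = -25789/2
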